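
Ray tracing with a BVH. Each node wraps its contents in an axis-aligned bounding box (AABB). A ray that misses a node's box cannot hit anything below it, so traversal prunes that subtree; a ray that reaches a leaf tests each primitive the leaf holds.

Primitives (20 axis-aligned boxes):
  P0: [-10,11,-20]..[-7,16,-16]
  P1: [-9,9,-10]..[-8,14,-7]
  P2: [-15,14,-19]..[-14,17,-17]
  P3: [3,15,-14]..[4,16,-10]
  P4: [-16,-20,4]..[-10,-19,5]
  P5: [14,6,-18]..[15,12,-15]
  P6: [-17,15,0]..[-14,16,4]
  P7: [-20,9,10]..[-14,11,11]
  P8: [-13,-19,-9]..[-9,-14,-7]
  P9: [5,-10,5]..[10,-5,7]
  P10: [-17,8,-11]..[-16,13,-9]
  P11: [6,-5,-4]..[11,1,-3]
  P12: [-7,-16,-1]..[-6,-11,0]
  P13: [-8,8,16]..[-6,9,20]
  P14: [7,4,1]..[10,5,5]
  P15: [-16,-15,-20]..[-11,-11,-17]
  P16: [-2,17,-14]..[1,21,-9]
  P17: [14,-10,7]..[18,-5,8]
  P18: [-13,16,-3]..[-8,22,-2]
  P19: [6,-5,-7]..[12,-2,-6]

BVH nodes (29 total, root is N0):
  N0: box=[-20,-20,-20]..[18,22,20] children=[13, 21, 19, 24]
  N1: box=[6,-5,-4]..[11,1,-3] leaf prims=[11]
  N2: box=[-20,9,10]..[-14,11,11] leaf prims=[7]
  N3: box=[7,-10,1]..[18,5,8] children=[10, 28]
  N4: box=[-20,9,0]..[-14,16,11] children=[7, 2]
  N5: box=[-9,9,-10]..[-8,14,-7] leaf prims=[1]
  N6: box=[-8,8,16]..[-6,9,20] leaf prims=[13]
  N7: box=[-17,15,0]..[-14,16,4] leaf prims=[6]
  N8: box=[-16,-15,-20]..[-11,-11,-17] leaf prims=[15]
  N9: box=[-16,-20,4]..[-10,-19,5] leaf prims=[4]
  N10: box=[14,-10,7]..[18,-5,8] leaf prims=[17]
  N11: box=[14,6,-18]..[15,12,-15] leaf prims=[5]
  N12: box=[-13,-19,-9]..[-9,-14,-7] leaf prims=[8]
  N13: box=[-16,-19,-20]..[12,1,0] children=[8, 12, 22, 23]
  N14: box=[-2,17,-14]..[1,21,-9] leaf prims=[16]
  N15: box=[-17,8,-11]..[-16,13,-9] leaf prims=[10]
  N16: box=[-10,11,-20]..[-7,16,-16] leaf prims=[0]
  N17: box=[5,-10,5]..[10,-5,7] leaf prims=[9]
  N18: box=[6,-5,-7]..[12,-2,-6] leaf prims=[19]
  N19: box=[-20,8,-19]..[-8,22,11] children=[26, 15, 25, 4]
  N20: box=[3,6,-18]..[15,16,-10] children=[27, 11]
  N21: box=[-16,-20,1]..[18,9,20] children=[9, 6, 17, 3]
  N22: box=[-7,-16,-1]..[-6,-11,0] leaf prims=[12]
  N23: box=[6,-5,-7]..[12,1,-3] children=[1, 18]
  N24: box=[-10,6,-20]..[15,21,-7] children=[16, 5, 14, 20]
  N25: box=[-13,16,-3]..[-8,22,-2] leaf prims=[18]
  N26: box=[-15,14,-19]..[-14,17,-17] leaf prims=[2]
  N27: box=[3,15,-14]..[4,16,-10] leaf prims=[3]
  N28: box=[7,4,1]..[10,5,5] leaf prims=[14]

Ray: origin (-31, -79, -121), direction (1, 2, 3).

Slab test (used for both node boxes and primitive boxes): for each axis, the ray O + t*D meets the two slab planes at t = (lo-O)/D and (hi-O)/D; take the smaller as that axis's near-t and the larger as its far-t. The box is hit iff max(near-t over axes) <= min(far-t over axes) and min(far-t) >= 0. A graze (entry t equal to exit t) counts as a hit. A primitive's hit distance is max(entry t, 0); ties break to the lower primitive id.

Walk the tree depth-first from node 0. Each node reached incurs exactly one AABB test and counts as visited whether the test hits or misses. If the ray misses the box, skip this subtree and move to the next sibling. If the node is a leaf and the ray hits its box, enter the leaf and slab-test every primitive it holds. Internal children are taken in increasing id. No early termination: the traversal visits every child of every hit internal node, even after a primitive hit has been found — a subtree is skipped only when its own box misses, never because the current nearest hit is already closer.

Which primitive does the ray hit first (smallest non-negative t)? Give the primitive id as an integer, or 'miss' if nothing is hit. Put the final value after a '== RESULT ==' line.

Walk:
N0 x:[11,49] y:[59/2,101/2] z:[101/3,47] -> hit [101/3,47], descend [13, 19, 21, 24]
  N13 x:[15,43] y:[30,40] z:[101/3,121/3] -> hit [101/3,40], descend [8, 12, 22, 23]
    N8 x:[15,20] y:[32,34] z:[101/3,104/3] -> miss, prune
    N12 x:[18,22] y:[30,65/2] z:[112/3,38] -> miss, prune
    N22 x:[24,25] y:[63/2,34] z:[40,121/3] -> miss, prune
    N23 x:[37,43] y:[37,40] z:[38,118/3] -> hit [38,118/3], descend [1, 18]
      N1 x:[37,42] y:[37,40] z:[39,118/3] -> hit [39,118/3] leaf, test {P11@t=39}
      N18 x:[37,43] y:[37,77/2] z:[38,115/3] -> hit [38,115/3] leaf, test {P19@t=38}
  N19 x:[11,23] y:[87/2,101/2] z:[34,44] -> miss, prune
  N21 x:[15,49] y:[59/2,44] z:[122/3,47] -> hit [122/3,44], descend [3, 6, 9, 17]
    N3 x:[38,49] y:[69/2,42] z:[122/3,43] -> hit [122/3,42], descend [10, 28]
      N10 x:[45,49] y:[69/2,37] z:[128/3,43] -> miss, prune
      N28 x:[38,41] y:[83/2,42] z:[122/3,42] -> miss, prune
    N6 x:[23,25] y:[87/2,44] z:[137/3,47] -> miss, prune
    N9 x:[15,21] y:[59/2,30] z:[125/3,42] -> miss, prune
    N17 x:[36,41] y:[69/2,37] z:[42,128/3] -> miss, prune
  N24 x:[21,46] y:[85/2,50] z:[101/3,38] -> miss, prune

17 AABB tests over nodes [0, 13, 8, 12, 22, 23, 1, 18, 19, 21, 3, 10, 28, 6, 9, 17, 24]; 2 leaves entered; closest P19.

== RESULT ==
19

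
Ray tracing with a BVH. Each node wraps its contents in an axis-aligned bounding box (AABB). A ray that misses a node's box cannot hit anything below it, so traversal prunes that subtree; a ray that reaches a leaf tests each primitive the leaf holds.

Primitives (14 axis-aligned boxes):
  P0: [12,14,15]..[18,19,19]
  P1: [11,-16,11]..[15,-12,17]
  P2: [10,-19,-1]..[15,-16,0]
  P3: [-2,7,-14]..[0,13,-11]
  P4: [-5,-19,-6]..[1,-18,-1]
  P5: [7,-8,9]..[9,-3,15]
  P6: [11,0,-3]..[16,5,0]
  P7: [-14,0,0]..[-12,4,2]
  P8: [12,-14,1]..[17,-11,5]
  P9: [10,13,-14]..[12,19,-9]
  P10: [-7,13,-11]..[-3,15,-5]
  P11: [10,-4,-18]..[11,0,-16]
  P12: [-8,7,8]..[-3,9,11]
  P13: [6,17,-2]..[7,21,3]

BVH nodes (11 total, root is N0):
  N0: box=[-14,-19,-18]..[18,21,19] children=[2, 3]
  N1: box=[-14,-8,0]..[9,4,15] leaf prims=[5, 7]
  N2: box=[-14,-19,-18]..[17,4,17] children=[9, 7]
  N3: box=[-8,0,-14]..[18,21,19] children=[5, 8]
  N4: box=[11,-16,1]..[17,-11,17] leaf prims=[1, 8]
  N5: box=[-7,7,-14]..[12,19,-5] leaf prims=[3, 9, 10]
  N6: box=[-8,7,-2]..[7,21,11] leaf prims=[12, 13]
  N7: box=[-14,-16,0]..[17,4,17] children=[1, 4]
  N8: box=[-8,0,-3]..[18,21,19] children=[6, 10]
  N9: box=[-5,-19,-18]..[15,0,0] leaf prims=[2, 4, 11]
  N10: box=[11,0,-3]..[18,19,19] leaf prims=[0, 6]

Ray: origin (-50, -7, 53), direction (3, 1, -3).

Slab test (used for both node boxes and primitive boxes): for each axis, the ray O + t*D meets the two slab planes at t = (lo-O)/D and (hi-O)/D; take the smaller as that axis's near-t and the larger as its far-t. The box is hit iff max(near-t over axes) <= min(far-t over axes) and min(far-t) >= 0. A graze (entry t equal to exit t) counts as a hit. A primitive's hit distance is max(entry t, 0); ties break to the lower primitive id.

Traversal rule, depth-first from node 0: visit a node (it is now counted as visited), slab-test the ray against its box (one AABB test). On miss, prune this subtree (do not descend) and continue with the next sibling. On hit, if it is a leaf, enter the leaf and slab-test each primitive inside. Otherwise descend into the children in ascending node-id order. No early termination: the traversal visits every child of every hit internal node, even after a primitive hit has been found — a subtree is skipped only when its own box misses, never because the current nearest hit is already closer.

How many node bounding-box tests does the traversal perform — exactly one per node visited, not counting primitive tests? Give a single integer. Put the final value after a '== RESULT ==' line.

Trace the traversal:
N0 x:[12,68/3] y:[-12,28] z:[34/3,71/3] -> hit [12,68/3], descend [2, 3]
  N2 x:[12,67/3] y:[-12,11] z:[12,71/3] -> miss, prune
  N3 x:[14,68/3] y:[7,28] z:[34/3,67/3] -> hit [14,67/3], descend [5, 8]
    N5 x:[43/3,62/3] y:[14,26] z:[58/3,67/3] -> hit [58/3,62/3] leaf, test {P3(miss), P9@t=62/3, P10(miss)}
    N8 x:[14,68/3] y:[7,28] z:[34/3,56/3] -> hit [14,56/3], descend [6, 10]
      N6 x:[14,19] y:[14,28] z:[14,55/3] -> hit [14,55/3] leaf, test {P12@t=14, P13(miss)}
      N10 x:[61/3,68/3] y:[7,26] z:[34/3,56/3] -> miss, prune

order=[0, 2, 3, 5, 8, 6, 10]  |boxes|=7  |leaves|=2  hit=P12

== RESULT ==
7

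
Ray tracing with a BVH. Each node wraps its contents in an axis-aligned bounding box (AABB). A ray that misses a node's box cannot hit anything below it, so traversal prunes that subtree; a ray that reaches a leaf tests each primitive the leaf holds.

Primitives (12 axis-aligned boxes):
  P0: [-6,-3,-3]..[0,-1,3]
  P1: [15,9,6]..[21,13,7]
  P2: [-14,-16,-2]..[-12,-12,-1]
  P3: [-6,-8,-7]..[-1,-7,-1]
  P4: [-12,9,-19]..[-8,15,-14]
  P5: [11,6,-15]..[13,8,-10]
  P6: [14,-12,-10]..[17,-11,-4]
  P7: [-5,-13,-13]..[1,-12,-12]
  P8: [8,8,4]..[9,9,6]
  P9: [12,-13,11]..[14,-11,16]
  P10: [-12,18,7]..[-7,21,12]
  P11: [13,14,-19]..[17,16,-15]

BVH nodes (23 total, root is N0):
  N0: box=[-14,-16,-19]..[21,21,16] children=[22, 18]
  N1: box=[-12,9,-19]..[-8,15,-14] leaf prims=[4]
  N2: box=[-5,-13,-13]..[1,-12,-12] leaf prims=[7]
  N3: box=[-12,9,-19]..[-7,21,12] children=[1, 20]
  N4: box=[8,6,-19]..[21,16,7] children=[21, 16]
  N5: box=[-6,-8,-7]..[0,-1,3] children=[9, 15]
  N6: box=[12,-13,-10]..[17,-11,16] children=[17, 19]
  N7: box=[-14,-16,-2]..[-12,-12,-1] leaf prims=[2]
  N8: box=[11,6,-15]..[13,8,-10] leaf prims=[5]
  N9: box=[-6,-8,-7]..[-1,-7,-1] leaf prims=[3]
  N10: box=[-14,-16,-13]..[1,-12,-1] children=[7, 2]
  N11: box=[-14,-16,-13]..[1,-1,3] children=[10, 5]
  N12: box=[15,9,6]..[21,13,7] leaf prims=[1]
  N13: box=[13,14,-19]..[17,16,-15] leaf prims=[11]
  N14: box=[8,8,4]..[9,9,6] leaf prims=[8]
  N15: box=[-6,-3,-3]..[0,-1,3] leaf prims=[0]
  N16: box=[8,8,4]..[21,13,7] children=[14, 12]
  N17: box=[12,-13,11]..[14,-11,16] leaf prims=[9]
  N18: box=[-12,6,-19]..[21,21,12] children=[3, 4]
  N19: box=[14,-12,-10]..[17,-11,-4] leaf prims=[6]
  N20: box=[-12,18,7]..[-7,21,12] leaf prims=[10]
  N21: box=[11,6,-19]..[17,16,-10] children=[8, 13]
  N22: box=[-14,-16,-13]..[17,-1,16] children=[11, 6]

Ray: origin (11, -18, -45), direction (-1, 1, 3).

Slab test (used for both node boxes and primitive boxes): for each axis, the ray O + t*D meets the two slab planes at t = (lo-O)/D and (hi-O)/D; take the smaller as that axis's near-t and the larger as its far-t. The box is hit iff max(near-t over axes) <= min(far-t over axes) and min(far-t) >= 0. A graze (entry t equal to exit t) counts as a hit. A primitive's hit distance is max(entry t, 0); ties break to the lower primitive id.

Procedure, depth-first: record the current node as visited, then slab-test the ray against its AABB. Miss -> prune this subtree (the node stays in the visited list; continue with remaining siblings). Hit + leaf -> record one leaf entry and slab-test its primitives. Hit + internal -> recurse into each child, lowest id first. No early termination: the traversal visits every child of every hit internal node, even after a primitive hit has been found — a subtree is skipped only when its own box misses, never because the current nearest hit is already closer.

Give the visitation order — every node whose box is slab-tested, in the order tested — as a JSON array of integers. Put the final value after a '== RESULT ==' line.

Walk:
N0 x:[-10,25] y:[2,39] z:[26/3,61/3] -> hit [26/3,61/3], descend [18, 22]
  N18 x:[-10,23] y:[24,39] z:[26/3,19] -> miss, prune
  N22 x:[-6,25] y:[2,17] z:[32/3,61/3] -> hit [32/3,17], descend [6, 11]
    N6 x:[-6,-1] y:[5,7] z:[35/3,61/3] -> miss, prune
    N11 x:[10,25] y:[2,17] z:[32/3,16] -> hit [32/3,16], descend [5, 10]
      N5 x:[11,17] y:[10,17] z:[38/3,16] -> hit [38/3,16], descend [9, 15]
        N9 x:[12,17] y:[10,11] z:[38/3,44/3] -> miss, prune
        N15 x:[11,17] y:[15,17] z:[14,16] -> hit [15,16] leaf, test {P0@t=15}
      N10 x:[10,25] y:[2,6] z:[32/3,44/3] -> miss, prune

9 AABB tests over nodes [0, 18, 22, 6, 11, 5, 9, 15, 10]; 1 leaf entered; closest P0.

== RESULT ==
[0, 18, 22, 6, 11, 5, 9, 15, 10]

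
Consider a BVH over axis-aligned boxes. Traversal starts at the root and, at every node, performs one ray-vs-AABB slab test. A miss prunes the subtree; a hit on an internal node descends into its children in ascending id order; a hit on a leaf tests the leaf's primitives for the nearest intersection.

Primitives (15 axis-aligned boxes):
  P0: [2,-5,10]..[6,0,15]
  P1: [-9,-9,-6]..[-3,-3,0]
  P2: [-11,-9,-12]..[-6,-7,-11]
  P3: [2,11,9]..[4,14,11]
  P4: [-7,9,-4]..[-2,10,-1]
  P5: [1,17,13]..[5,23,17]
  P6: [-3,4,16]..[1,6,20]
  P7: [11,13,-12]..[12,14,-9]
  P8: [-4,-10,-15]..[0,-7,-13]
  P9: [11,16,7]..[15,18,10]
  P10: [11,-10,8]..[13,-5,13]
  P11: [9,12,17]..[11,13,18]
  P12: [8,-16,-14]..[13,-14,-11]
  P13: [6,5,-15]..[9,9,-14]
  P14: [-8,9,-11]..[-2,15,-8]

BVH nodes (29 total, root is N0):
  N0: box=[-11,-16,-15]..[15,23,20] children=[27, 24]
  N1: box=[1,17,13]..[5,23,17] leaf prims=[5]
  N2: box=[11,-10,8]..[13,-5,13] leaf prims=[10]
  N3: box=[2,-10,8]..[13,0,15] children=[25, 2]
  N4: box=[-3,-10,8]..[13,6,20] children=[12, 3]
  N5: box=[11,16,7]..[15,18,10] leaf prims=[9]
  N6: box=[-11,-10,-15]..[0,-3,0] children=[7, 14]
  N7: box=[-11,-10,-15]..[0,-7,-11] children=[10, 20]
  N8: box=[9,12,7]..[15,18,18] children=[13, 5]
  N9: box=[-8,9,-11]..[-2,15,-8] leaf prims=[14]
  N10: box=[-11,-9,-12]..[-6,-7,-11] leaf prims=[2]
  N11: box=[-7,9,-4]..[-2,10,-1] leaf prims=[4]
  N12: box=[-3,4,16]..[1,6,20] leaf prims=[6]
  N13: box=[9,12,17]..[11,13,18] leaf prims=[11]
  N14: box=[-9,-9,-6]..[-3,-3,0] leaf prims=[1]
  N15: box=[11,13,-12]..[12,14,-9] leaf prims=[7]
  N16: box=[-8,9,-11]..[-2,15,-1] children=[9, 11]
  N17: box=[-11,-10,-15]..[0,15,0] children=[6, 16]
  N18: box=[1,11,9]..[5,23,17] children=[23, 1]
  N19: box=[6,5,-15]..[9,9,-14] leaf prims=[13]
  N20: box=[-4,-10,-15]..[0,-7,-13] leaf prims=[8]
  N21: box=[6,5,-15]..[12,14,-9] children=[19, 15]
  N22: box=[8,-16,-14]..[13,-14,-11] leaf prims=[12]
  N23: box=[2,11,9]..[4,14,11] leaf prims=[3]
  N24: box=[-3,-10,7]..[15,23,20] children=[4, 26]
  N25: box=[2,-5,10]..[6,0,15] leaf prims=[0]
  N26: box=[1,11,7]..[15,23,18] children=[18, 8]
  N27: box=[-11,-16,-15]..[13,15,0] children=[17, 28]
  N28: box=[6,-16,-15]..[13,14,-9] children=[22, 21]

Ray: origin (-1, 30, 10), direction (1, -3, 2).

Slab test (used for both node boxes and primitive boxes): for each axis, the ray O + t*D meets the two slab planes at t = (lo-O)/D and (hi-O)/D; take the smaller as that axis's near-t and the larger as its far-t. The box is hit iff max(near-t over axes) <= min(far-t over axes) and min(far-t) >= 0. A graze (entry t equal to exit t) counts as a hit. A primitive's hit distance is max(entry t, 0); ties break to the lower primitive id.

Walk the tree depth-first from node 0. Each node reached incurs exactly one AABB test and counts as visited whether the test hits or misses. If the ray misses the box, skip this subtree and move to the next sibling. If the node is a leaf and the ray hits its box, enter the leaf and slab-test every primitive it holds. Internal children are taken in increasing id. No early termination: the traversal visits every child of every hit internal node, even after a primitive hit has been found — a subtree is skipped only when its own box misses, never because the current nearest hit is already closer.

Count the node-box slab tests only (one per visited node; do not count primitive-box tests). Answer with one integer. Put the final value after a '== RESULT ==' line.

Traverse from the root:
N0 x:[-10,16] y:[7/3,46/3] z:[-25/2,5] -> hit [7/3,5], descend [24, 27]
  N24 x:[-2,16] y:[7/3,40/3] z:[-3/2,5] -> hit [7/3,5], descend [4, 26]
    N4 x:[-2,14] y:[8,40/3] z:[-1,5] -> miss, prune
    N26 x:[2,16] y:[7/3,19/3] z:[-3/2,4] -> hit [7/3,4], descend [8, 18]
      N8 x:[10,16] y:[4,6] z:[-3/2,4] -> miss, prune
      N18 x:[2,6] y:[7/3,19/3] z:[-1/2,7/2] -> hit [7/3,7/2], descend [1, 23]
        N1 x:[2,6] y:[7/3,13/3] z:[3/2,7/2] -> hit [7/3,7/2] leaf, test {P5@t=7/3}
        N23 x:[3,5] y:[16/3,19/3] z:[-1/2,1/2] -> miss, prune
  N27 x:[-10,14] y:[5,46/3] z:[-25/2,-5] -> miss, prune

Summary -> nodes [0, 24, 4, 26, 8, 18, 1, 23, 27]; box-tests=9; leaf-entries=1; first=P5

== RESULT ==
9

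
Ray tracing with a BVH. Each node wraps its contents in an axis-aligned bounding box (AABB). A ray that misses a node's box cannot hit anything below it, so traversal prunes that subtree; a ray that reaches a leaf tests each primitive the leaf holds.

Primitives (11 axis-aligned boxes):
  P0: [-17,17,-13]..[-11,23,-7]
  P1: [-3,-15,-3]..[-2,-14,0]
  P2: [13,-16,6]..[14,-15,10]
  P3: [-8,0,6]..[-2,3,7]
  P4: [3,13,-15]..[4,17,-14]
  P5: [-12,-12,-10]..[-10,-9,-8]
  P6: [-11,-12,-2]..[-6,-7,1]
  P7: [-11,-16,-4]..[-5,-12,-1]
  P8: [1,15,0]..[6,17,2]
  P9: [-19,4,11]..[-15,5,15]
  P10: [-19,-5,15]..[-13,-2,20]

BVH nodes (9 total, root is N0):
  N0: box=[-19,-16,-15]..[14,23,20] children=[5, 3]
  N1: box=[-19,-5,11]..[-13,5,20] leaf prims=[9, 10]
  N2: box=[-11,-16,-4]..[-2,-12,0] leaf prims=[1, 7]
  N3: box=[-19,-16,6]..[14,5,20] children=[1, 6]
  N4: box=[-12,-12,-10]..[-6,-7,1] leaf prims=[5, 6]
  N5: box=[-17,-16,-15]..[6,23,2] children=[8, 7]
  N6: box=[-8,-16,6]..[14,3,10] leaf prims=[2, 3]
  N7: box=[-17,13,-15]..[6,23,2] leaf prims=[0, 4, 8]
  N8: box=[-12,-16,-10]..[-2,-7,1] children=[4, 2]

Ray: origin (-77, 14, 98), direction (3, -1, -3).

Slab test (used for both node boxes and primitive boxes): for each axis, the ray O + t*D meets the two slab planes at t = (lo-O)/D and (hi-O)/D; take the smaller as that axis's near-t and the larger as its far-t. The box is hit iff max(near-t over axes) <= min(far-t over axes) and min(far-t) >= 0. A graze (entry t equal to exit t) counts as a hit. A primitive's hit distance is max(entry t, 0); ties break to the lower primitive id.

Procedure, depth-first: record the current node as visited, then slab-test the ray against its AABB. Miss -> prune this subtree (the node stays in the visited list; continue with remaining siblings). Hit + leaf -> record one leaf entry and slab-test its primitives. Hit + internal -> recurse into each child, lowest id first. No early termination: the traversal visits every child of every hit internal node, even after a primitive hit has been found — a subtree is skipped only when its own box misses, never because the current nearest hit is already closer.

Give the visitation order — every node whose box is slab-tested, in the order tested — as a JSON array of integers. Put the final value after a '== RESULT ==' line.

Walk:
N0 x:[58/3,91/3] y:[-9,30] z:[26,113/3] -> hit [26,30], descend [3, 5]
  N3 x:[58/3,91/3] y:[9,30] z:[26,92/3] -> hit [26,30], descend [1, 6]
    N1 x:[58/3,64/3] y:[9,19] z:[26,29] -> miss, prune
    N6 x:[23,91/3] y:[11,30] z:[88/3,92/3] -> hit [88/3,30] leaf, test {P2@t=30, P3(miss)}
  N5 x:[20,83/3] y:[-9,30] z:[32,113/3] -> miss, prune

Visited [0, 3, 1, 6, 5]. Tests: 5 box, 1 leaf. Nearest: P2.

== RESULT ==
[0, 3, 1, 6, 5]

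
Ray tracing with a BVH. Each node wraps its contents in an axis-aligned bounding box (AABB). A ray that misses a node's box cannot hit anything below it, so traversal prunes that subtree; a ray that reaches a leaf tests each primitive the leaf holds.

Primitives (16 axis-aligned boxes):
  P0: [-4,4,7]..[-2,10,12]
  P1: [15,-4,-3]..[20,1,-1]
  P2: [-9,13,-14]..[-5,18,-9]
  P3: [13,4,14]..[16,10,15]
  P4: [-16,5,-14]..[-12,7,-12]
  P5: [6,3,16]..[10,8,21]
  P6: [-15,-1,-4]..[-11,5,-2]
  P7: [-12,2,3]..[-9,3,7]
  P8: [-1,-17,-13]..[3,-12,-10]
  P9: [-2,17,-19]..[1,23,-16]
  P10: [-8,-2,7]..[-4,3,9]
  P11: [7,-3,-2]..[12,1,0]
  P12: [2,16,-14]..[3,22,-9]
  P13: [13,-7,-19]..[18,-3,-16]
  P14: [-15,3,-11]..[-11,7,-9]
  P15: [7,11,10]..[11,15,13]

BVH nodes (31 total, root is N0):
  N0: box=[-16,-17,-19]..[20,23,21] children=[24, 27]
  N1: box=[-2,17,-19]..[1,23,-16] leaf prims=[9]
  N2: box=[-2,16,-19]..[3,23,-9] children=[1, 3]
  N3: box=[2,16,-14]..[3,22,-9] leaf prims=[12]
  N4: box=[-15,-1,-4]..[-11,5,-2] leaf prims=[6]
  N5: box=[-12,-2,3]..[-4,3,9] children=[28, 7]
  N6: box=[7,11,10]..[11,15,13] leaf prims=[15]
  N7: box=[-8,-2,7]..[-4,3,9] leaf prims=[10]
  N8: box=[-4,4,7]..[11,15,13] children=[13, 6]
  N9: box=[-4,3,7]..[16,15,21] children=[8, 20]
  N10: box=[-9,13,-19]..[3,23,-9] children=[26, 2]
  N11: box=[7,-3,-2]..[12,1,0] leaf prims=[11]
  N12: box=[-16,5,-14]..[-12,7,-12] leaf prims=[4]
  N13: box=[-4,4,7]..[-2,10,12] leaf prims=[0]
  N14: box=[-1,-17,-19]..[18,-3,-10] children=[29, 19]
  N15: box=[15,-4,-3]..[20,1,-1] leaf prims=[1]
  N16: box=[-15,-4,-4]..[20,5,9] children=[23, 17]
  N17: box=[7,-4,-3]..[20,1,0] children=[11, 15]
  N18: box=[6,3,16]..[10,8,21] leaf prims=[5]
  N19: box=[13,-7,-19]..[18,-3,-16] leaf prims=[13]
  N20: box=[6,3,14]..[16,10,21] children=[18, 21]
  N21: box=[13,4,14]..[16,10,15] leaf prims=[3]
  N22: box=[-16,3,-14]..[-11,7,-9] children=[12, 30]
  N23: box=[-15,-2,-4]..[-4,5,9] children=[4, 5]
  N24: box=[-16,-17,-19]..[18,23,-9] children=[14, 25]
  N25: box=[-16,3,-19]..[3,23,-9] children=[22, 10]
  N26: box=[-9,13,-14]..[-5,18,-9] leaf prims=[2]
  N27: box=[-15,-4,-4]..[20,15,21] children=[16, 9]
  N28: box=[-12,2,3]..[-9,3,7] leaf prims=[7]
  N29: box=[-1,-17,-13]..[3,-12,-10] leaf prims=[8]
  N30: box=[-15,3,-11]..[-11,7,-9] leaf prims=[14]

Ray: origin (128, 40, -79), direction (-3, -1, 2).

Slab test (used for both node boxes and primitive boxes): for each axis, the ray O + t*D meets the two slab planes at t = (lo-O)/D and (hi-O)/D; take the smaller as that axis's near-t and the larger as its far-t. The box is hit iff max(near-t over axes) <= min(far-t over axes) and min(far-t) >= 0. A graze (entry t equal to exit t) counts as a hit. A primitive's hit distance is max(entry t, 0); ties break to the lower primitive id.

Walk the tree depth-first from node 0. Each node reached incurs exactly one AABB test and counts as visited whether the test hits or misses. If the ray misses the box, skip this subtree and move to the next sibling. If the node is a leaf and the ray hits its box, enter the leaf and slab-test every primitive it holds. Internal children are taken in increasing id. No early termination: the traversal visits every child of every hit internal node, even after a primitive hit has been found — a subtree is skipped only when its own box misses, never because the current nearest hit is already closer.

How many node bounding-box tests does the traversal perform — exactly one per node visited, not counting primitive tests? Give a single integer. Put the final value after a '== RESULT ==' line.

Trace the traversal:
N0 x:[36,48] y:[17,57] z:[30,50] -> hit [36,48], descend [24, 27]
  N24 x:[110/3,48] y:[17,57] z:[30,35] -> miss, prune
  N27 x:[36,143/3] y:[25,44] z:[75/2,50] -> hit [75/2,44], descend [9, 16]
    N9 x:[112/3,44] y:[25,37] z:[43,50] -> miss, prune
    N16 x:[36,143/3] y:[35,44] z:[75/2,44] -> hit [75/2,44], descend [17, 23]
      N17 x:[36,121/3] y:[39,44] z:[38,79/2] -> hit [39,79/2], descend [11, 15]
        N11 x:[116/3,121/3] y:[39,43] z:[77/2,79/2] -> hit [39,79/2] leaf, test {P11@t=39}
        N15 x:[36,113/3] y:[39,44] z:[38,39] -> miss, prune
      N23 x:[44,143/3] y:[35,42] z:[75/2,44] -> miss, prune

Summary -> nodes [0, 24, 27, 9, 16, 17, 11, 15, 23]; box-tests=9; leaf-entries=1; first=P11

== RESULT ==
9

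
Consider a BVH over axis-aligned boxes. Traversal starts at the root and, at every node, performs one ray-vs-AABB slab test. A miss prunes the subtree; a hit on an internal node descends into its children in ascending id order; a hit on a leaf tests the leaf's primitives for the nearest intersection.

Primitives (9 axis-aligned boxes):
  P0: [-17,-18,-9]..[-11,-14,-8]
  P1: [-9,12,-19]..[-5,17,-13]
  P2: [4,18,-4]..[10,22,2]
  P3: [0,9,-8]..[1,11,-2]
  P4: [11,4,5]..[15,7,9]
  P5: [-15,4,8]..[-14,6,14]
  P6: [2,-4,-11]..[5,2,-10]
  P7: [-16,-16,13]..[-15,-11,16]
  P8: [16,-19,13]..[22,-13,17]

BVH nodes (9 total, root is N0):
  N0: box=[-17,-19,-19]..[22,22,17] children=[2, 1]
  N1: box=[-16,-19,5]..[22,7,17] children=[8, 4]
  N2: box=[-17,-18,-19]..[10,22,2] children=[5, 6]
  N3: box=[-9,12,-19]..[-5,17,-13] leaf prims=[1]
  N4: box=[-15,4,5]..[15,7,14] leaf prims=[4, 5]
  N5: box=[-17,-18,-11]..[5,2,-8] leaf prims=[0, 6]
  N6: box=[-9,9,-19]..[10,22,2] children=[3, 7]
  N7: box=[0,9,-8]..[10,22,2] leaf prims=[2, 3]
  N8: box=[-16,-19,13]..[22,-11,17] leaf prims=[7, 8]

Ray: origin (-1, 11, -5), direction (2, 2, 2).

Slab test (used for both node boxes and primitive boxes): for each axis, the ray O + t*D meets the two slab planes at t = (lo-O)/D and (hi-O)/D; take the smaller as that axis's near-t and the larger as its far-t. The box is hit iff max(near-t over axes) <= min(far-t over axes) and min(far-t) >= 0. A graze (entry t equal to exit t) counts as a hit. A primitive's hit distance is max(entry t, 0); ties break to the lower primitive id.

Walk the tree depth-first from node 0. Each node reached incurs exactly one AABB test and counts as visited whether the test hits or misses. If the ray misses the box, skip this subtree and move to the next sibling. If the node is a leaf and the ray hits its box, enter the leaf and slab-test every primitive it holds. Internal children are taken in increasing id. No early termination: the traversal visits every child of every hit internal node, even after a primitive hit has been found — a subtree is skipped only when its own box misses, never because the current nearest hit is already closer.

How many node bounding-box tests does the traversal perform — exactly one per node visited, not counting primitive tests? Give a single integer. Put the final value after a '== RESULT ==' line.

Trace the traversal:
N0 x:[-8,23/2] y:[-15,11/2] z:[-7,11] -> hit [-7,11/2], descend [1, 2]
  N1 x:[-15/2,23/2] y:[-15,-2] z:[5,11] -> miss, prune
  N2 x:[-8,11/2] y:[-29/2,11/2] z:[-7,7/2] -> hit [-7,7/2], descend [5, 6]
    N5 x:[-8,3] y:[-29/2,-9/2] z:[-3,-3/2] -> miss, prune
    N6 x:[-4,11/2] y:[-1,11/2] z:[-7,7/2] -> hit [-1,7/2], descend [3, 7]
      N3 x:[-4,-2] y:[1/2,3] z:[-7,-4] -> miss, prune
      N7 x:[1/2,11/2] y:[-1,11/2] z:[-3/2,7/2] -> hit [1/2,7/2] leaf, test {P2@t=7/2, P3(miss)}

order=[0, 1, 2, 5, 6, 3, 7]  |boxes|=7  |leaves|=1  hit=P2

== RESULT ==
7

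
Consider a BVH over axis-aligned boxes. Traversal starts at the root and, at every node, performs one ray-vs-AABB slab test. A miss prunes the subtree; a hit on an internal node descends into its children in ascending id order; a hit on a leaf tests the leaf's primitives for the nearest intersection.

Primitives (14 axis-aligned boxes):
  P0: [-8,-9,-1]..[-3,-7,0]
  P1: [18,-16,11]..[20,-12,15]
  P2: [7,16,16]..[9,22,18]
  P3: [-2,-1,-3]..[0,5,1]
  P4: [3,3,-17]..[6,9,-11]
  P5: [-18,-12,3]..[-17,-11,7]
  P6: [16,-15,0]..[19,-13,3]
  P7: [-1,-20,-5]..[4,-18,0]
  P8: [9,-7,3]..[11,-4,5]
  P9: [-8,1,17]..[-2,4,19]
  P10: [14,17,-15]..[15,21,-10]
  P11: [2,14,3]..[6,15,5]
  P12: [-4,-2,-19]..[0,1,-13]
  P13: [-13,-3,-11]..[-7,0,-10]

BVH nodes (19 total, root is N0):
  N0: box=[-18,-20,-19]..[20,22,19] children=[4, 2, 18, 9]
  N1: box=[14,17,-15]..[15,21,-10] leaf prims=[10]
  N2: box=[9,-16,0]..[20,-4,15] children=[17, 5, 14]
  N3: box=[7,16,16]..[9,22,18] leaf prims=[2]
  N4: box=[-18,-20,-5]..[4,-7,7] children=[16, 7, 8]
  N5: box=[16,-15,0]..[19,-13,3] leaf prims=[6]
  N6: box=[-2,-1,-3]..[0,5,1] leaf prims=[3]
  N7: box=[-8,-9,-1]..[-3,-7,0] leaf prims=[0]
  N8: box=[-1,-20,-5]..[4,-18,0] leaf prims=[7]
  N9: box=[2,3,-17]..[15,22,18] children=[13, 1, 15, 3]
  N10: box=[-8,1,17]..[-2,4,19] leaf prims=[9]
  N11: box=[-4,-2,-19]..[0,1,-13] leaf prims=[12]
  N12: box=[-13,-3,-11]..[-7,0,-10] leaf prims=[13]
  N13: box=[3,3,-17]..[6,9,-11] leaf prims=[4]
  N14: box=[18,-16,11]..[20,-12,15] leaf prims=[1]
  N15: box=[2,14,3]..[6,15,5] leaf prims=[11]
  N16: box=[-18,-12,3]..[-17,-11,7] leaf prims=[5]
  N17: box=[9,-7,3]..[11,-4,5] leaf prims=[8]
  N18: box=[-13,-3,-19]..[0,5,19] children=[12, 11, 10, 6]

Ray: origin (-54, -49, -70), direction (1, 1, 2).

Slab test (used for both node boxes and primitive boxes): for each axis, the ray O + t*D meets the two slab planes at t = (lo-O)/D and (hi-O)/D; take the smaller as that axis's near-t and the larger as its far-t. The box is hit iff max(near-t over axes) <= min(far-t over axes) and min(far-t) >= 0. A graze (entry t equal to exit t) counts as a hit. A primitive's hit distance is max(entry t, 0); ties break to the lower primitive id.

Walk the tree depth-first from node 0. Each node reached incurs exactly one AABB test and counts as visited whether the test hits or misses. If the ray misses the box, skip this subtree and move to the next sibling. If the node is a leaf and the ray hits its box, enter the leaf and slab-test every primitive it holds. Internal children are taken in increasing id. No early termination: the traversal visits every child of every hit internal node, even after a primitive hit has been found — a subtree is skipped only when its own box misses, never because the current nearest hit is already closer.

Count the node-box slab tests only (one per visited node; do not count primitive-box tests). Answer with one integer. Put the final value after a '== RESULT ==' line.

Trace the traversal:
N0 x:[36,74] y:[29,71] z:[51/2,89/2] -> hit [36,89/2], descend [2, 4, 9, 18]
  N2 x:[63,74] y:[33,45] z:[35,85/2] -> miss, prune
  N4 x:[36,58] y:[29,42] z:[65/2,77/2] -> hit [36,77/2], descend [7, 8, 16]
    N7 x:[46,51] y:[40,42] z:[69/2,35] -> miss, prune
    N8 x:[53,58] y:[29,31] z:[65/2,35] -> miss, prune
    N16 x:[36,37] y:[37,38] z:[73/2,77/2] -> hit [37,37] leaf, test {P5@t=37}
  N9 x:[56,69] y:[52,71] z:[53/2,44] -> miss, prune
  N18 x:[41,54] y:[46,54] z:[51/2,89/2] -> miss, prune

Summary -> nodes [0, 2, 4, 7, 8, 16, 9, 18]; box-tests=8; leaf-entries=1; first=P5

== RESULT ==
8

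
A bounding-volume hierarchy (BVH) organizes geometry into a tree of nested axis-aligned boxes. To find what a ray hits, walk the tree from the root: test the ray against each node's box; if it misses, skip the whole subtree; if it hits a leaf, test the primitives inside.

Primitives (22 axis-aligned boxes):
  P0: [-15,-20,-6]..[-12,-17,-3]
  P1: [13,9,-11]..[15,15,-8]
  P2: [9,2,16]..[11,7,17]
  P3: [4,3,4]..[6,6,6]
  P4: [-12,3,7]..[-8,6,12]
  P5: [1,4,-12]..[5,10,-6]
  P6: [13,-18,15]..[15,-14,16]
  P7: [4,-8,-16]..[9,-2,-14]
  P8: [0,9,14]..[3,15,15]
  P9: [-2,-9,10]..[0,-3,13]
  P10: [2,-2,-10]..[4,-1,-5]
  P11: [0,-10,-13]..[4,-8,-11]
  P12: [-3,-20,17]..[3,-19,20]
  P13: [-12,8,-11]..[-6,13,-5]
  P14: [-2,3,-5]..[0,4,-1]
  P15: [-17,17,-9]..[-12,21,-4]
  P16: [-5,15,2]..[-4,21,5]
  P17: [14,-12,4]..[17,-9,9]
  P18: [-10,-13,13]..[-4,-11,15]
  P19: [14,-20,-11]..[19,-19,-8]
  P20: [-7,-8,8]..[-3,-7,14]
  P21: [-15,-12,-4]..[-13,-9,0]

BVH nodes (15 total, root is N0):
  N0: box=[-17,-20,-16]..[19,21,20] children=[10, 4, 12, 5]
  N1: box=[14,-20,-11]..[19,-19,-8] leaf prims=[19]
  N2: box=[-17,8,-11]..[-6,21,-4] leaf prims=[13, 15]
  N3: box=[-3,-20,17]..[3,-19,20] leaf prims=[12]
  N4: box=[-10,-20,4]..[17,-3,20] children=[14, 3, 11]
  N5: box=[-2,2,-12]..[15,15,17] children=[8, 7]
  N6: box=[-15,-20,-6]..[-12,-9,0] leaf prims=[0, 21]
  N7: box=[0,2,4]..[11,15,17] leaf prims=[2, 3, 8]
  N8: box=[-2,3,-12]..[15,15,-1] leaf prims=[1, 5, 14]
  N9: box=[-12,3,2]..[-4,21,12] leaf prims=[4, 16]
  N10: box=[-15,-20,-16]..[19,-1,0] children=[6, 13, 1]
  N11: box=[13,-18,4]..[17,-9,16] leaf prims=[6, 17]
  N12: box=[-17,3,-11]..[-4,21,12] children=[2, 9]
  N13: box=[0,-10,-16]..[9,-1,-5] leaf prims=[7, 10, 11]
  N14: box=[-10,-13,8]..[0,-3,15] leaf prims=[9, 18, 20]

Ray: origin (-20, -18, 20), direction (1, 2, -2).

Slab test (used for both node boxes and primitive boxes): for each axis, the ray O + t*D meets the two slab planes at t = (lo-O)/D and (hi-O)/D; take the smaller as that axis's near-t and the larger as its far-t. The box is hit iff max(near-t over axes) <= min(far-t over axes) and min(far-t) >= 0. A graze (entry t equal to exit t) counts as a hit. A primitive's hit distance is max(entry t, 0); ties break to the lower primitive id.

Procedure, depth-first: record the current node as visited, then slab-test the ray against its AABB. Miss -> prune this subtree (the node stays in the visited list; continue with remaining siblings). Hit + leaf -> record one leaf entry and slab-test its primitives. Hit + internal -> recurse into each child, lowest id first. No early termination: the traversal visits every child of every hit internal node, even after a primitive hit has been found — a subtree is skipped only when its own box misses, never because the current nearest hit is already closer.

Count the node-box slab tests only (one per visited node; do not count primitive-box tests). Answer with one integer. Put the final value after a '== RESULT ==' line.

Walk:
N0 x:[3,39] y:[-1,39/2] z:[0,18] -> hit [3,18], descend [4, 5, 10, 12]
  N4 x:[10,37] y:[-1,15/2] z:[0,8] -> miss, prune
  N5 x:[18,35] y:[10,33/2] z:[3/2,16] -> miss, prune
  N10 x:[5,39] y:[-1,17/2] z:[10,18] -> miss, prune
  N12 x:[3,16] y:[21/2,39/2] z:[4,31/2] -> hit [21/2,31/2], descend [2, 9]
    N2 x:[3,14] y:[13,39/2] z:[12,31/2] -> hit [13,14] leaf, test {P13@t=13, P15(miss)}
    N9 x:[8,16] y:[21/2,39/2] z:[4,9] -> miss, prune

Summary -> nodes [0, 4, 5, 10, 12, 2, 9]; box-tests=7; leaf-entries=1; first=P13

== RESULT ==
7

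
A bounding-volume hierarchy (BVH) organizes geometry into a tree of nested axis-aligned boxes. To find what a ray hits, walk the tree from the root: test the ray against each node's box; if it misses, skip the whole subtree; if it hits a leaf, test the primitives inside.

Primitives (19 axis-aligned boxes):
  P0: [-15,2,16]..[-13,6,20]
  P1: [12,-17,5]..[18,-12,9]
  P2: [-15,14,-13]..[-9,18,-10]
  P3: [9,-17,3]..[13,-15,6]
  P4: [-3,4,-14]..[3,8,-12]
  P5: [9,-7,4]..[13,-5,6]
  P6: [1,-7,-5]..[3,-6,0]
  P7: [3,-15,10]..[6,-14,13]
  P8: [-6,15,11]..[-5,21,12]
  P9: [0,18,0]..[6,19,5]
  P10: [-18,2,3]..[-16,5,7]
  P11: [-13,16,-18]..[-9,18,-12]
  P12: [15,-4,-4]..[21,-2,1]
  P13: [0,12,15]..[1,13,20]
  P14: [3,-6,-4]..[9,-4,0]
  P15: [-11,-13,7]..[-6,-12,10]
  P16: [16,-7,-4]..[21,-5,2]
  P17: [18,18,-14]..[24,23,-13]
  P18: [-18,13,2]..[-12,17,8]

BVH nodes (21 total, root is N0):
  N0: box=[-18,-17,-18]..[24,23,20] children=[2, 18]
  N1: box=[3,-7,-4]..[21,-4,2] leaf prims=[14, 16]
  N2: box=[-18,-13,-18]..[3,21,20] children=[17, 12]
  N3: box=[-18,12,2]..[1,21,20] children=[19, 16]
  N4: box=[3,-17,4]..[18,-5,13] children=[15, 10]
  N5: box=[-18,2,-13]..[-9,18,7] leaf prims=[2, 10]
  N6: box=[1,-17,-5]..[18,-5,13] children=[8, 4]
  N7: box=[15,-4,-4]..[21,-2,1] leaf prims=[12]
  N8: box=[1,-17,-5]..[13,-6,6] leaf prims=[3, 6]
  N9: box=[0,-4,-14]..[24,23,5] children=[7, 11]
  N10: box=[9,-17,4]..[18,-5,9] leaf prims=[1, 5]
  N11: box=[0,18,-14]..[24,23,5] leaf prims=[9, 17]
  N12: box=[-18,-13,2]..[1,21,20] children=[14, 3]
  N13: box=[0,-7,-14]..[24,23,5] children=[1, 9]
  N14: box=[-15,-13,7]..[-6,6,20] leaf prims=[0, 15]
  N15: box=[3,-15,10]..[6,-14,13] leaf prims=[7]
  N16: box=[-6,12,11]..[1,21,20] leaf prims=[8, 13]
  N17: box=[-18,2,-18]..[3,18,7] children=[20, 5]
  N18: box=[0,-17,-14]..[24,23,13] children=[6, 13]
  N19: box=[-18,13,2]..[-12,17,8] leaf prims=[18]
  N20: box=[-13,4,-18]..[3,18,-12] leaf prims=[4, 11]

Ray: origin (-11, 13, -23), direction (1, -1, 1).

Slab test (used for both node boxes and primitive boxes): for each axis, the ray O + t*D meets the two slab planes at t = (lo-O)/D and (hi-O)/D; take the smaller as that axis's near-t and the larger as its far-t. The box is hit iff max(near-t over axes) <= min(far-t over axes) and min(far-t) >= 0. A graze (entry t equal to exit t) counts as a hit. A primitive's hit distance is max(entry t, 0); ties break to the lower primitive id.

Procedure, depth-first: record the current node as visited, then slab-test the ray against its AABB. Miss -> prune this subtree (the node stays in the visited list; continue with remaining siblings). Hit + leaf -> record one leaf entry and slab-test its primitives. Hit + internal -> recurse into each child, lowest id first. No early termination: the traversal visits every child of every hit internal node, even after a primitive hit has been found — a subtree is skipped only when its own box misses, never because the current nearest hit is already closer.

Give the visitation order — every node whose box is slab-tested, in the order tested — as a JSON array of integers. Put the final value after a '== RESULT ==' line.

Traverse from the root:
N0 x:[-7,35] y:[-10,30] z:[5,43] -> hit [5,30], descend [2, 18]
  N2 x:[-7,14] y:[-8,26] z:[5,43] -> hit [5,14], descend [12, 17]
    N12 x:[-7,12] y:[-8,26] z:[25,43] -> miss, prune
    N17 x:[-7,14] y:[-5,11] z:[5,30] -> hit [5,11], descend [5, 20]
      N5 x:[-7,2] y:[-5,11] z:[10,30] -> miss, prune
      N20 x:[-2,14] y:[-5,9] z:[5,11] -> hit [5,9] leaf, test {P4@t=9, P11(miss)}
  N18 x:[11,35] y:[-10,30] z:[9,36] -> hit [11,30], descend [6, 13]
    N6 x:[12,29] y:[18,30] z:[18,36] -> hit [18,29], descend [4, 8]
      N4 x:[14,29] y:[18,30] z:[27,36] -> hit [27,29], descend [10, 15]
        N10 x:[20,29] y:[18,30] z:[27,32] -> hit [27,29] leaf, test {P1@t=28, P5(miss)}
        N15 x:[14,17] y:[27,28] z:[33,36] -> miss, prune
      N8 x:[12,24] y:[19,30] z:[18,29] -> hit [19,24] leaf, test {P3(miss), P6(miss)}
    N13 x:[11,35] y:[-10,20] z:[9,28] -> hit [11,20], descend [1, 9]
      N1 x:[14,32] y:[17,20] z:[19,25] -> hit [19,20] leaf, test {P14@t=19, P16(miss)}
      N9 x:[11,35] y:[-10,17] z:[9,28] -> hit [11,17], descend [7, 11]
        N7 x:[26,32] y:[15,17] z:[19,24] -> miss, prune
        N11 x:[11,35] y:[-10,-5] z:[9,28] -> miss, prune

17 AABB tests over nodes [0, 2, 12, 17, 5, 20, 18, 6, 4, 10, 15, 8, 13, 1, 9, 7, 11]; 4 leaves entered; closest P4.

== RESULT ==
[0, 2, 12, 17, 5, 20, 18, 6, 4, 10, 15, 8, 13, 1, 9, 7, 11]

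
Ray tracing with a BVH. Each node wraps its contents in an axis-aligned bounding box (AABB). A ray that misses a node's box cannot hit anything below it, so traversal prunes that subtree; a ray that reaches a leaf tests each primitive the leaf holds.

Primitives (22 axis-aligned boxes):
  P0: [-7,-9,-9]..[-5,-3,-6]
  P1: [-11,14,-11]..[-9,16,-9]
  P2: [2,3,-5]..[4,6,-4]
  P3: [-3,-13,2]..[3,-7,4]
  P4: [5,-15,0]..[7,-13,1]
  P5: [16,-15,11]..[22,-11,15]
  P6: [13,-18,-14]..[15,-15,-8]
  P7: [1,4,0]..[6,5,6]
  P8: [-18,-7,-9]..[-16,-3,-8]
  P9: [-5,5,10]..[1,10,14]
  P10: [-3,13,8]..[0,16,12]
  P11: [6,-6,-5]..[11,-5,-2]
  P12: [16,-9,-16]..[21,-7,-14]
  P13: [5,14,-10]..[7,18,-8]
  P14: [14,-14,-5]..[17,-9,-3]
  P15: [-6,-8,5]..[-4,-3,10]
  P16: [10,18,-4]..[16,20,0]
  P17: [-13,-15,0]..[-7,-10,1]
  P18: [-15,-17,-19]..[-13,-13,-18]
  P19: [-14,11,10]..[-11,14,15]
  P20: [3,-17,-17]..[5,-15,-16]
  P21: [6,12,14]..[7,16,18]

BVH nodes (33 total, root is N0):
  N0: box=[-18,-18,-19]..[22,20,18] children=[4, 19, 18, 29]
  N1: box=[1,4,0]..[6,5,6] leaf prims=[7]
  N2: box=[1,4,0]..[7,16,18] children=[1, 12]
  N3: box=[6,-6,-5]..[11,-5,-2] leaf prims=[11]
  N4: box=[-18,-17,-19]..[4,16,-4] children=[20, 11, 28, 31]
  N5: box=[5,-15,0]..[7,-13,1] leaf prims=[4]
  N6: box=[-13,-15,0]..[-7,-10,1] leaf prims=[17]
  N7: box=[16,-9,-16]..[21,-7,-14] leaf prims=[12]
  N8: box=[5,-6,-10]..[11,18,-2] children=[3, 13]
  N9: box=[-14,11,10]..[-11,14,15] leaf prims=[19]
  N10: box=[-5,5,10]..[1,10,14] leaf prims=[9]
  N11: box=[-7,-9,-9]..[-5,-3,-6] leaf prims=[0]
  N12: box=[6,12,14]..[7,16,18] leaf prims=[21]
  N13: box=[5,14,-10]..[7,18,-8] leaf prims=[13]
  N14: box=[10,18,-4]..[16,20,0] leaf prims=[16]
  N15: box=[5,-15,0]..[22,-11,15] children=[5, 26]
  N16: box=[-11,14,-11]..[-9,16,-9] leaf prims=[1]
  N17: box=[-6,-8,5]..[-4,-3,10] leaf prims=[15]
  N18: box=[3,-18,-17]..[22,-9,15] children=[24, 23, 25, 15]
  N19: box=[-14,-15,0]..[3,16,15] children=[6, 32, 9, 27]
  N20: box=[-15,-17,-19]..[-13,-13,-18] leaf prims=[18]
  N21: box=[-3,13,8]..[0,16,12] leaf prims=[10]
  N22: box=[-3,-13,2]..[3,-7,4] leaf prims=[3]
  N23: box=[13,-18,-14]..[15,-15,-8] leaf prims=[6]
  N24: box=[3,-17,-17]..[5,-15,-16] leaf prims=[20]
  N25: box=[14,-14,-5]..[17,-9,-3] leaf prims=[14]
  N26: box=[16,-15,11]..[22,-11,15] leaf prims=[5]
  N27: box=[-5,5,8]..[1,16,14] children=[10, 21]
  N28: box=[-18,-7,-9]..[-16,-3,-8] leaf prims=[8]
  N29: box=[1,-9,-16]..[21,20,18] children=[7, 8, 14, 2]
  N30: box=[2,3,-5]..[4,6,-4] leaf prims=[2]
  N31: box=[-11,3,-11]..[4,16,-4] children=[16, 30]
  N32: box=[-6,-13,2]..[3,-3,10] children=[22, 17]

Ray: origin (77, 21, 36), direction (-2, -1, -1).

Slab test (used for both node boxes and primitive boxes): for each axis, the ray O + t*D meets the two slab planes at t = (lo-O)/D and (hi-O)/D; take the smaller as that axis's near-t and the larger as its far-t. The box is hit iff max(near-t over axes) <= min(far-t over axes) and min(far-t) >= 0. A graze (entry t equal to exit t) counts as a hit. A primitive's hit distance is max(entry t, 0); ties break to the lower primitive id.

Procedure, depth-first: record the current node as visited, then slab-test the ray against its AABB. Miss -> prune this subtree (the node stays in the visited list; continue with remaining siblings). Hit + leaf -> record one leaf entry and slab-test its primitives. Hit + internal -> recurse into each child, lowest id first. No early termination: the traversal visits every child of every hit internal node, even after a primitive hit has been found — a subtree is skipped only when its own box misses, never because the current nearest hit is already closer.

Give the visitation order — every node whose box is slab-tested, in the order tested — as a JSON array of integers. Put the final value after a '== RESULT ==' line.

Traverse from the root:
N0 x:[55/2,95/2] y:[1,39] z:[18,55] -> hit [55/2,39], descend [4, 18, 19, 29]
  N4 x:[73/2,95/2] y:[5,38] z:[40,55] -> miss, prune
  N18 x:[55/2,37] y:[30,39] z:[21,53] -> hit [30,37], descend [15, 23, 24, 25]
    N15 x:[55/2,36] y:[32,36] z:[21,36] -> hit [32,36], descend [5, 26]
      N5 x:[35,36] y:[34,36] z:[35,36] -> hit [35,36] leaf, test {P4@t=35}
      N26 x:[55/2,61/2] y:[32,36] z:[21,25] -> miss, prune
    N23 x:[31,32] y:[36,39] z:[44,50] -> miss, prune
    N24 x:[36,37] y:[36,38] z:[52,53] -> miss, prune
    N25 x:[30,63/2] y:[30,35] z:[39,41] -> miss, prune
  N19 x:[37,91/2] y:[5,36] z:[21,36] -> miss, prune
  N29 x:[28,38] y:[1,30] z:[18,52] -> hit [28,30], descend [2, 7, 8, 14]
    N2 x:[35,38] y:[5,17] z:[18,36] -> miss, prune
    N7 x:[28,61/2] y:[28,30] z:[50,52] -> miss, prune
    N8 x:[33,36] y:[3,27] z:[38,46] -> miss, prune
    N14 x:[61/2,67/2] y:[1,3] z:[36,40] -> miss, prune

15 AABB tests over nodes [0, 4, 18, 15, 5, 26, 23, 24, 25, 19, 29, 2, 7, 8, 14]; 1 leaf entered; closest P4.

== RESULT ==
[0, 4, 18, 15, 5, 26, 23, 24, 25, 19, 29, 2, 7, 8, 14]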